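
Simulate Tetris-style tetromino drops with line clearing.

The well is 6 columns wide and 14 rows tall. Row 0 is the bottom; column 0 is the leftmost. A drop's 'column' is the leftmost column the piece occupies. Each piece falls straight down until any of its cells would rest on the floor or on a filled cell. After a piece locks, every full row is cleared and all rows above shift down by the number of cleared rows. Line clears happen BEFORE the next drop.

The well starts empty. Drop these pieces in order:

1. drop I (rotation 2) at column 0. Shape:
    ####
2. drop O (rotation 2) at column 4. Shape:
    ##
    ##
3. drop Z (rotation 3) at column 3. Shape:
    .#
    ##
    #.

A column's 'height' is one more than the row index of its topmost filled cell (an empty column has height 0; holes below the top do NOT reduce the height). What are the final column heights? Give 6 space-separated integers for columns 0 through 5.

Answer: 0 0 0 2 3 1

Derivation:
Drop 1: I rot2 at col 0 lands with bottom-row=0; cleared 0 line(s) (total 0); column heights now [1 1 1 1 0 0], max=1
Drop 2: O rot2 at col 4 lands with bottom-row=0; cleared 1 line(s) (total 1); column heights now [0 0 0 0 1 1], max=1
Drop 3: Z rot3 at col 3 lands with bottom-row=0; cleared 0 line(s) (total 1); column heights now [0 0 0 2 3 1], max=3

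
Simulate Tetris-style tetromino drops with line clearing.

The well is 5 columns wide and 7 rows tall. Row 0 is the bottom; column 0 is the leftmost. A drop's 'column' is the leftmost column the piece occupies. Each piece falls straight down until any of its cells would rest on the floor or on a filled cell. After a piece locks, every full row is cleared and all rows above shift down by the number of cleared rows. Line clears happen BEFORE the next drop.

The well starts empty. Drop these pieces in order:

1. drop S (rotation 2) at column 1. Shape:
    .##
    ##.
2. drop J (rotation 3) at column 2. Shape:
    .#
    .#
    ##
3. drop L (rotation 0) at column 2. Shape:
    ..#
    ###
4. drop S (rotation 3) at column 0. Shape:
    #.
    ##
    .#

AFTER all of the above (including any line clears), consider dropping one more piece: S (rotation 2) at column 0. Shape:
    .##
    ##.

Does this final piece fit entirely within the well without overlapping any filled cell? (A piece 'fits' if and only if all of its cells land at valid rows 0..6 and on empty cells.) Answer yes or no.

Drop 1: S rot2 at col 1 lands with bottom-row=0; cleared 0 line(s) (total 0); column heights now [0 1 2 2 0], max=2
Drop 2: J rot3 at col 2 lands with bottom-row=2; cleared 0 line(s) (total 0); column heights now [0 1 3 5 0], max=5
Drop 3: L rot0 at col 2 lands with bottom-row=5; cleared 0 line(s) (total 0); column heights now [0 1 6 6 7], max=7
Drop 4: S rot3 at col 0 lands with bottom-row=1; cleared 0 line(s) (total 0); column heights now [4 3 6 6 7], max=7
Test piece S rot2 at col 0 (width 3): heights before test = [4 3 6 6 7]; fits = True

Answer: yes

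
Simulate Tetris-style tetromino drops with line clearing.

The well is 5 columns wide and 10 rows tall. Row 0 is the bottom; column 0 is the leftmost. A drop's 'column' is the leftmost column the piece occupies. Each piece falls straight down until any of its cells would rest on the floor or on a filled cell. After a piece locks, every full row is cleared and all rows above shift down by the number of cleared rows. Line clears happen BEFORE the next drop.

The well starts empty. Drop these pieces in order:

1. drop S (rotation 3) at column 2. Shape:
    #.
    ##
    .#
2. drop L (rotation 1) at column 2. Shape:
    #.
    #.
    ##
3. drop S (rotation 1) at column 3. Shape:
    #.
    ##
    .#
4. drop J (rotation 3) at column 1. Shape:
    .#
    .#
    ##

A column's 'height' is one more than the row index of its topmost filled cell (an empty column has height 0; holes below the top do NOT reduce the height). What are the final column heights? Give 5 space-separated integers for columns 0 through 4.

Answer: 0 7 9 6 5

Derivation:
Drop 1: S rot3 at col 2 lands with bottom-row=0; cleared 0 line(s) (total 0); column heights now [0 0 3 2 0], max=3
Drop 2: L rot1 at col 2 lands with bottom-row=3; cleared 0 line(s) (total 0); column heights now [0 0 6 4 0], max=6
Drop 3: S rot1 at col 3 lands with bottom-row=3; cleared 0 line(s) (total 0); column heights now [0 0 6 6 5], max=6
Drop 4: J rot3 at col 1 lands with bottom-row=6; cleared 0 line(s) (total 0); column heights now [0 7 9 6 5], max=9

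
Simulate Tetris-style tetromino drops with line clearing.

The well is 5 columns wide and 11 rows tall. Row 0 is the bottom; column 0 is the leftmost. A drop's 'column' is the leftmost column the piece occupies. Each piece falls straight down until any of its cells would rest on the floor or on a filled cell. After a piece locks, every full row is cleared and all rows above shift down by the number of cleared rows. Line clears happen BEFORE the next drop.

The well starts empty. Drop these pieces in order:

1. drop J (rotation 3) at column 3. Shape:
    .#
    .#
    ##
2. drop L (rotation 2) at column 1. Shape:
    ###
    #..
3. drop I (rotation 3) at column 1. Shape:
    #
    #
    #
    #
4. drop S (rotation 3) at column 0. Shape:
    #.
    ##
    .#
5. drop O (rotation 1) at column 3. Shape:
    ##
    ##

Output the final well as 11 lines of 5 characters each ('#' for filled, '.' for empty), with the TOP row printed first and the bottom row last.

Drop 1: J rot3 at col 3 lands with bottom-row=0; cleared 0 line(s) (total 0); column heights now [0 0 0 1 3], max=3
Drop 2: L rot2 at col 1 lands with bottom-row=0; cleared 0 line(s) (total 0); column heights now [0 2 2 2 3], max=3
Drop 3: I rot3 at col 1 lands with bottom-row=2; cleared 0 line(s) (total 0); column heights now [0 6 2 2 3], max=6
Drop 4: S rot3 at col 0 lands with bottom-row=6; cleared 0 line(s) (total 0); column heights now [9 8 2 2 3], max=9
Drop 5: O rot1 at col 3 lands with bottom-row=3; cleared 0 line(s) (total 0); column heights now [9 8 2 5 5], max=9

Answer: .....
.....
#....
##...
.#...
.#...
.#.##
.#.##
.#..#
.####
.#.##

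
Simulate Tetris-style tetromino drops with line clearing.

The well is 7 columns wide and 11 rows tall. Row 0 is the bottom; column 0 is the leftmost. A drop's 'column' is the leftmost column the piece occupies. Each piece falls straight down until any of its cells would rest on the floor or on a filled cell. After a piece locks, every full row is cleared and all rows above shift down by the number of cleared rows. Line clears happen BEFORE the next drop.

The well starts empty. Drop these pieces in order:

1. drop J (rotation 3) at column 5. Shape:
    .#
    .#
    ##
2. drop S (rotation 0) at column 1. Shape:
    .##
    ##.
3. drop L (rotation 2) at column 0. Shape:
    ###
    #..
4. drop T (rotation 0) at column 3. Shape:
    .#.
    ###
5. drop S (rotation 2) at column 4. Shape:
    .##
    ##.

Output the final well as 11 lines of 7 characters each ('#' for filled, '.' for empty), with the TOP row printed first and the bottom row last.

Answer: .......
.......
.......
.......
.......
.......
.....##
....##.
....#..
#.##..#
.##..##

Derivation:
Drop 1: J rot3 at col 5 lands with bottom-row=0; cleared 0 line(s) (total 0); column heights now [0 0 0 0 0 1 3], max=3
Drop 2: S rot0 at col 1 lands with bottom-row=0; cleared 0 line(s) (total 0); column heights now [0 1 2 2 0 1 3], max=3
Drop 3: L rot2 at col 0 lands with bottom-row=1; cleared 0 line(s) (total 0); column heights now [3 3 3 2 0 1 3], max=3
Drop 4: T rot0 at col 3 lands with bottom-row=2; cleared 1 line(s) (total 1); column heights now [2 1 2 2 3 1 2], max=3
Drop 5: S rot2 at col 4 lands with bottom-row=3; cleared 0 line(s) (total 1); column heights now [2 1 2 2 4 5 5], max=5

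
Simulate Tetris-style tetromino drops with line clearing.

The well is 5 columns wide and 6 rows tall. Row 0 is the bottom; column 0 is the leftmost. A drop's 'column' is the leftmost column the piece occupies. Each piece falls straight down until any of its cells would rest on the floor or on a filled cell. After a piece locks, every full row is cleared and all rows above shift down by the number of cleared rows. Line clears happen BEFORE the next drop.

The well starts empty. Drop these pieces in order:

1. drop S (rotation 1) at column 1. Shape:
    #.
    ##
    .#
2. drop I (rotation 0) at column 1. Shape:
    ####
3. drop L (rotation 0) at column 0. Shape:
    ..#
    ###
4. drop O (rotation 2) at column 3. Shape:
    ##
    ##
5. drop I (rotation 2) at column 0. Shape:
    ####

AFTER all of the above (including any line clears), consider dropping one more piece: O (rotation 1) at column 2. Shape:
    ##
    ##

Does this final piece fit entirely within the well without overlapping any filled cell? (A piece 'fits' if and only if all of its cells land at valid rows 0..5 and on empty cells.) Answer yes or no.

Drop 1: S rot1 at col 1 lands with bottom-row=0; cleared 0 line(s) (total 0); column heights now [0 3 2 0 0], max=3
Drop 2: I rot0 at col 1 lands with bottom-row=3; cleared 0 line(s) (total 0); column heights now [0 4 4 4 4], max=4
Drop 3: L rot0 at col 0 lands with bottom-row=4; cleared 0 line(s) (total 0); column heights now [5 5 6 4 4], max=6
Drop 4: O rot2 at col 3 lands with bottom-row=4; cleared 1 line(s) (total 1); column heights now [0 4 5 5 5], max=5
Drop 5: I rot2 at col 0 lands with bottom-row=5; cleared 0 line(s) (total 1); column heights now [6 6 6 6 5], max=6
Test piece O rot1 at col 2 (width 2): heights before test = [6 6 6 6 5]; fits = False

Answer: no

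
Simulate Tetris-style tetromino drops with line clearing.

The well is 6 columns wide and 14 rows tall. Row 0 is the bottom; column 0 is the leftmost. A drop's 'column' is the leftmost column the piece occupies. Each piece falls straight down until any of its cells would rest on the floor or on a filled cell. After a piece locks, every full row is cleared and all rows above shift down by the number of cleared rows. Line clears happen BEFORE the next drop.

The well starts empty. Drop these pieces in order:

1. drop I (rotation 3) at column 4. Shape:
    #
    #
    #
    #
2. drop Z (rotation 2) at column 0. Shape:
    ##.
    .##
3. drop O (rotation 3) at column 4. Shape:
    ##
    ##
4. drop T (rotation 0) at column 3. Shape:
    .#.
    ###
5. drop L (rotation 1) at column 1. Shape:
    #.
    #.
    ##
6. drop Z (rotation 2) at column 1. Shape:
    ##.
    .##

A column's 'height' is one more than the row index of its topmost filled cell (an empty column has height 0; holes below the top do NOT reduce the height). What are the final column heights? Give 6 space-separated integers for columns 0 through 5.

Drop 1: I rot3 at col 4 lands with bottom-row=0; cleared 0 line(s) (total 0); column heights now [0 0 0 0 4 0], max=4
Drop 2: Z rot2 at col 0 lands with bottom-row=0; cleared 0 line(s) (total 0); column heights now [2 2 1 0 4 0], max=4
Drop 3: O rot3 at col 4 lands with bottom-row=4; cleared 0 line(s) (total 0); column heights now [2 2 1 0 6 6], max=6
Drop 4: T rot0 at col 3 lands with bottom-row=6; cleared 0 line(s) (total 0); column heights now [2 2 1 7 8 7], max=8
Drop 5: L rot1 at col 1 lands with bottom-row=2; cleared 0 line(s) (total 0); column heights now [2 5 3 7 8 7], max=8
Drop 6: Z rot2 at col 1 lands with bottom-row=7; cleared 0 line(s) (total 0); column heights now [2 9 9 8 8 7], max=9

Answer: 2 9 9 8 8 7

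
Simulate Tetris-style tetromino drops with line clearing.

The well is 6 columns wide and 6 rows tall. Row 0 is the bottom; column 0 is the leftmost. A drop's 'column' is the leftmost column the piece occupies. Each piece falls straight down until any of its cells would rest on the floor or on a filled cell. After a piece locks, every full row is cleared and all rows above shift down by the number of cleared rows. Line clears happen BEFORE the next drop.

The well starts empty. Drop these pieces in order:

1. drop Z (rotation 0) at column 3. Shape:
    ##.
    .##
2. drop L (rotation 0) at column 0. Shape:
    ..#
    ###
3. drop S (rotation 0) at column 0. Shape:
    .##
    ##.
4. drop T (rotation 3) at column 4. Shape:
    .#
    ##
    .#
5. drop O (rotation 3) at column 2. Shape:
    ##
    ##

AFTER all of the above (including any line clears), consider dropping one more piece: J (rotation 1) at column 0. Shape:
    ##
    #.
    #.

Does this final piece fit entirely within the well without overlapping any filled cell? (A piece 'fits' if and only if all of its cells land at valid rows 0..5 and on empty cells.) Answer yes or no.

Answer: yes

Derivation:
Drop 1: Z rot0 at col 3 lands with bottom-row=0; cleared 0 line(s) (total 0); column heights now [0 0 0 2 2 1], max=2
Drop 2: L rot0 at col 0 lands with bottom-row=0; cleared 0 line(s) (total 0); column heights now [1 1 2 2 2 1], max=2
Drop 3: S rot0 at col 0 lands with bottom-row=1; cleared 0 line(s) (total 0); column heights now [2 3 3 2 2 1], max=3
Drop 4: T rot3 at col 4 lands with bottom-row=1; cleared 1 line(s) (total 1); column heights now [1 2 2 0 2 3], max=3
Drop 5: O rot3 at col 2 lands with bottom-row=2; cleared 0 line(s) (total 1); column heights now [1 2 4 4 2 3], max=4
Test piece J rot1 at col 0 (width 2): heights before test = [1 2 4 4 2 3]; fits = True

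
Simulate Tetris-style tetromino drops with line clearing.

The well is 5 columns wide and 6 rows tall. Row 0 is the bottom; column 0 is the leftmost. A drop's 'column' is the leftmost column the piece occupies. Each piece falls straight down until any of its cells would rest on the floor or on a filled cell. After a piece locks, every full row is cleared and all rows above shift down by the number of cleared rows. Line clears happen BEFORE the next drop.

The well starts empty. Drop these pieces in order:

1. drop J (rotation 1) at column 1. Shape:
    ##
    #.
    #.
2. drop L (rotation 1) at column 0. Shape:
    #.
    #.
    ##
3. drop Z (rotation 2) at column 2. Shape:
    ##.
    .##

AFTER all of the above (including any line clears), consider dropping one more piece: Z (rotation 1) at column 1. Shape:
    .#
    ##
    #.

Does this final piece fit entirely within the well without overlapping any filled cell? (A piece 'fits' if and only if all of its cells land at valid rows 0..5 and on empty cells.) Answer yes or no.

Answer: no

Derivation:
Drop 1: J rot1 at col 1 lands with bottom-row=0; cleared 0 line(s) (total 0); column heights now [0 3 3 0 0], max=3
Drop 2: L rot1 at col 0 lands with bottom-row=3; cleared 0 line(s) (total 0); column heights now [6 4 3 0 0], max=6
Drop 3: Z rot2 at col 2 lands with bottom-row=2; cleared 0 line(s) (total 0); column heights now [6 4 4 4 3], max=6
Test piece Z rot1 at col 1 (width 2): heights before test = [6 4 4 4 3]; fits = False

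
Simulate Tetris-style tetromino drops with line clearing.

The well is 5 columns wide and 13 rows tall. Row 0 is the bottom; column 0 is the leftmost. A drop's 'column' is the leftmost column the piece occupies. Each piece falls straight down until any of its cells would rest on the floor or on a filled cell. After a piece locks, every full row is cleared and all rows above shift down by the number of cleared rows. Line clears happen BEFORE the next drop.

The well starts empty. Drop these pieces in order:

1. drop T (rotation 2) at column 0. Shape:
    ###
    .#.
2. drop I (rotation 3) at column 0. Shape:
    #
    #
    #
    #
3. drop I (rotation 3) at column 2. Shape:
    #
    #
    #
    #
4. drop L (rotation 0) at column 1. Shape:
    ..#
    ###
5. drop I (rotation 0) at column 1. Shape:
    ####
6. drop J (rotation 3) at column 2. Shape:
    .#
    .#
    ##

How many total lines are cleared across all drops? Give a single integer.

Drop 1: T rot2 at col 0 lands with bottom-row=0; cleared 0 line(s) (total 0); column heights now [2 2 2 0 0], max=2
Drop 2: I rot3 at col 0 lands with bottom-row=2; cleared 0 line(s) (total 0); column heights now [6 2 2 0 0], max=6
Drop 3: I rot3 at col 2 lands with bottom-row=2; cleared 0 line(s) (total 0); column heights now [6 2 6 0 0], max=6
Drop 4: L rot0 at col 1 lands with bottom-row=6; cleared 0 line(s) (total 0); column heights now [6 7 7 8 0], max=8
Drop 5: I rot0 at col 1 lands with bottom-row=8; cleared 0 line(s) (total 0); column heights now [6 9 9 9 9], max=9
Drop 6: J rot3 at col 2 lands with bottom-row=9; cleared 0 line(s) (total 0); column heights now [6 9 10 12 9], max=12

Answer: 0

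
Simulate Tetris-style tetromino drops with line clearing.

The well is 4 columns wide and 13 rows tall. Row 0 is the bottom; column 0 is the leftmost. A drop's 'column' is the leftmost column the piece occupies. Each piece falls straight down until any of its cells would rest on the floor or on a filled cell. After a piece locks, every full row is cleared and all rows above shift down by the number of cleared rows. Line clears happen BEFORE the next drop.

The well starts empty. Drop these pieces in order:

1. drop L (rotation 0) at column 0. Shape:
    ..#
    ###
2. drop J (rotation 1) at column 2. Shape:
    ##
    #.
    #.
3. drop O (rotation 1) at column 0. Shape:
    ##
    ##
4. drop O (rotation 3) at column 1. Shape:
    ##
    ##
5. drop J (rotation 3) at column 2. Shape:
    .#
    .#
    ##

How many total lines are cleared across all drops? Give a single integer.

Drop 1: L rot0 at col 0 lands with bottom-row=0; cleared 0 line(s) (total 0); column heights now [1 1 2 0], max=2
Drop 2: J rot1 at col 2 lands with bottom-row=2; cleared 0 line(s) (total 0); column heights now [1 1 5 5], max=5
Drop 3: O rot1 at col 0 lands with bottom-row=1; cleared 0 line(s) (total 0); column heights now [3 3 5 5], max=5
Drop 4: O rot3 at col 1 lands with bottom-row=5; cleared 0 line(s) (total 0); column heights now [3 7 7 5], max=7
Drop 5: J rot3 at col 2 lands with bottom-row=7; cleared 0 line(s) (total 0); column heights now [3 7 8 10], max=10

Answer: 0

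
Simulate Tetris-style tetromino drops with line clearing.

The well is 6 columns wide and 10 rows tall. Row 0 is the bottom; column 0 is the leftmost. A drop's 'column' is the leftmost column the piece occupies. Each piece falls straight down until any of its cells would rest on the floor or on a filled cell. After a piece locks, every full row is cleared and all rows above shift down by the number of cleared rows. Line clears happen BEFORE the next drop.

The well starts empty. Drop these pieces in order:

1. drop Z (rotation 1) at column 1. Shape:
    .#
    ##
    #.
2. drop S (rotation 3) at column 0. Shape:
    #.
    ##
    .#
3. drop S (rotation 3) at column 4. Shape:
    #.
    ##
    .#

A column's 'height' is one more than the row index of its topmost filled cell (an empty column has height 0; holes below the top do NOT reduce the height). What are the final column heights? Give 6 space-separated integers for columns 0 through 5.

Answer: 5 4 3 0 3 2

Derivation:
Drop 1: Z rot1 at col 1 lands with bottom-row=0; cleared 0 line(s) (total 0); column heights now [0 2 3 0 0 0], max=3
Drop 2: S rot3 at col 0 lands with bottom-row=2; cleared 0 line(s) (total 0); column heights now [5 4 3 0 0 0], max=5
Drop 3: S rot3 at col 4 lands with bottom-row=0; cleared 0 line(s) (total 0); column heights now [5 4 3 0 3 2], max=5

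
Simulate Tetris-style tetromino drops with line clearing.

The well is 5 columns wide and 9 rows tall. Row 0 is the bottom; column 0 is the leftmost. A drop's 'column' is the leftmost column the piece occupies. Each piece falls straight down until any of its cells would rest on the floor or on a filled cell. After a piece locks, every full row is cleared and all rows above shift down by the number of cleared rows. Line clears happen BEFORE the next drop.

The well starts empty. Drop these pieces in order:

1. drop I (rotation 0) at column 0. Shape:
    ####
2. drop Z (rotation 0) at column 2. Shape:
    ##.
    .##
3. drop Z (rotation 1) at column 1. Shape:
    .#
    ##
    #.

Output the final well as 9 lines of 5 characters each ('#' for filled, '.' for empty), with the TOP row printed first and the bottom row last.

Drop 1: I rot0 at col 0 lands with bottom-row=0; cleared 0 line(s) (total 0); column heights now [1 1 1 1 0], max=1
Drop 2: Z rot0 at col 2 lands with bottom-row=1; cleared 0 line(s) (total 0); column heights now [1 1 3 3 2], max=3
Drop 3: Z rot1 at col 1 lands with bottom-row=2; cleared 0 line(s) (total 0); column heights now [1 4 5 3 2], max=5

Answer: .....
.....
.....
.....
..#..
.##..
.###.
...##
####.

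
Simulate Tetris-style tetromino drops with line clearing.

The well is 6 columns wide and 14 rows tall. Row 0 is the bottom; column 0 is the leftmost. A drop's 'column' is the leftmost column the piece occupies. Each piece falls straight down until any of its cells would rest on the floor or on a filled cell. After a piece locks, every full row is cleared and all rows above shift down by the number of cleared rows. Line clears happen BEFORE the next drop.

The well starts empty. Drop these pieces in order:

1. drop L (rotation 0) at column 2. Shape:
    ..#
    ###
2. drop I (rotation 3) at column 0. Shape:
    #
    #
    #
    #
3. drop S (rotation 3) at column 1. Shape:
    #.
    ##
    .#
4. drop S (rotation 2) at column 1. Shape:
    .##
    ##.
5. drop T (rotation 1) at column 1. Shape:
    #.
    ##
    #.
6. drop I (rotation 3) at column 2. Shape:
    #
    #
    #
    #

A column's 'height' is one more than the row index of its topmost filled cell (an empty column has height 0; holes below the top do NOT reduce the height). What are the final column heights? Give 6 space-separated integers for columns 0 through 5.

Answer: 4 8 11 6 2 0

Derivation:
Drop 1: L rot0 at col 2 lands with bottom-row=0; cleared 0 line(s) (total 0); column heights now [0 0 1 1 2 0], max=2
Drop 2: I rot3 at col 0 lands with bottom-row=0; cleared 0 line(s) (total 0); column heights now [4 0 1 1 2 0], max=4
Drop 3: S rot3 at col 1 lands with bottom-row=1; cleared 0 line(s) (total 0); column heights now [4 4 3 1 2 0], max=4
Drop 4: S rot2 at col 1 lands with bottom-row=4; cleared 0 line(s) (total 0); column heights now [4 5 6 6 2 0], max=6
Drop 5: T rot1 at col 1 lands with bottom-row=5; cleared 0 line(s) (total 0); column heights now [4 8 7 6 2 0], max=8
Drop 6: I rot3 at col 2 lands with bottom-row=7; cleared 0 line(s) (total 0); column heights now [4 8 11 6 2 0], max=11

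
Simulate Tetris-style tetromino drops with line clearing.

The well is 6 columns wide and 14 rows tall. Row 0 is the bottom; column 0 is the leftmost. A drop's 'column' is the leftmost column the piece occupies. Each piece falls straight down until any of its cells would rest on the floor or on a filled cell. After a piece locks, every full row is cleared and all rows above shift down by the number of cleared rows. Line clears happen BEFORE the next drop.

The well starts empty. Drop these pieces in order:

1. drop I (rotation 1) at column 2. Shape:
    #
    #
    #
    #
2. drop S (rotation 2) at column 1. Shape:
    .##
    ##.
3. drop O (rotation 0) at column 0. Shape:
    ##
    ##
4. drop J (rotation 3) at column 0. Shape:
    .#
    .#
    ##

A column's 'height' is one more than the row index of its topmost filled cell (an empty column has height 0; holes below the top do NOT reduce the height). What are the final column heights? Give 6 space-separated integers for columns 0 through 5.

Answer: 8 10 6 6 0 0

Derivation:
Drop 1: I rot1 at col 2 lands with bottom-row=0; cleared 0 line(s) (total 0); column heights now [0 0 4 0 0 0], max=4
Drop 2: S rot2 at col 1 lands with bottom-row=4; cleared 0 line(s) (total 0); column heights now [0 5 6 6 0 0], max=6
Drop 3: O rot0 at col 0 lands with bottom-row=5; cleared 0 line(s) (total 0); column heights now [7 7 6 6 0 0], max=7
Drop 4: J rot3 at col 0 lands with bottom-row=7; cleared 0 line(s) (total 0); column heights now [8 10 6 6 0 0], max=10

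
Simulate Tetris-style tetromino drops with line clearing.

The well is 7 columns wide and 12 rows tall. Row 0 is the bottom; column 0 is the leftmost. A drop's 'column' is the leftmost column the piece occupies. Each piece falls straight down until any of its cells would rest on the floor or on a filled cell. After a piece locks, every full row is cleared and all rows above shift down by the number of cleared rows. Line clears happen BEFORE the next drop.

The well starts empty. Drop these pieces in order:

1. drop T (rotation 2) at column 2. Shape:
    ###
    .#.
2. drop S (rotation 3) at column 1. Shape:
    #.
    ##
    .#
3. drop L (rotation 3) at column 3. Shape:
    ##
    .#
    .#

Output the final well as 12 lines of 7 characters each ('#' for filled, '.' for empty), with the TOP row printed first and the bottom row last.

Drop 1: T rot2 at col 2 lands with bottom-row=0; cleared 0 line(s) (total 0); column heights now [0 0 2 2 2 0 0], max=2
Drop 2: S rot3 at col 1 lands with bottom-row=2; cleared 0 line(s) (total 0); column heights now [0 5 4 2 2 0 0], max=5
Drop 3: L rot3 at col 3 lands with bottom-row=2; cleared 0 line(s) (total 0); column heights now [0 5 4 5 5 0 0], max=5

Answer: .......
.......
.......
.......
.......
.......
.......
.#.##..
.##.#..
..#.#..
..###..
...#...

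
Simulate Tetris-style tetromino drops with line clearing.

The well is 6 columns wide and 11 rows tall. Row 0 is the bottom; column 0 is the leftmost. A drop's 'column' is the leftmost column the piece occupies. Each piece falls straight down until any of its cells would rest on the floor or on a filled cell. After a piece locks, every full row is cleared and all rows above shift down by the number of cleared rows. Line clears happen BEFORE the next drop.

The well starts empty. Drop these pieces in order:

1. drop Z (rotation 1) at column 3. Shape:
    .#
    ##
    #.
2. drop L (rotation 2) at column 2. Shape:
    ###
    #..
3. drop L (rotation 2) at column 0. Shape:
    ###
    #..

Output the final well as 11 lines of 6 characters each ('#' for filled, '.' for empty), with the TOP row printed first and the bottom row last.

Drop 1: Z rot1 at col 3 lands with bottom-row=0; cleared 0 line(s) (total 0); column heights now [0 0 0 2 3 0], max=3
Drop 2: L rot2 at col 2 lands with bottom-row=2; cleared 0 line(s) (total 0); column heights now [0 0 4 4 4 0], max=4
Drop 3: L rot2 at col 0 lands with bottom-row=3; cleared 0 line(s) (total 0); column heights now [5 5 5 4 4 0], max=5

Answer: ......
......
......
......
......
......
###...
#.###.
..#.#.
...##.
...#..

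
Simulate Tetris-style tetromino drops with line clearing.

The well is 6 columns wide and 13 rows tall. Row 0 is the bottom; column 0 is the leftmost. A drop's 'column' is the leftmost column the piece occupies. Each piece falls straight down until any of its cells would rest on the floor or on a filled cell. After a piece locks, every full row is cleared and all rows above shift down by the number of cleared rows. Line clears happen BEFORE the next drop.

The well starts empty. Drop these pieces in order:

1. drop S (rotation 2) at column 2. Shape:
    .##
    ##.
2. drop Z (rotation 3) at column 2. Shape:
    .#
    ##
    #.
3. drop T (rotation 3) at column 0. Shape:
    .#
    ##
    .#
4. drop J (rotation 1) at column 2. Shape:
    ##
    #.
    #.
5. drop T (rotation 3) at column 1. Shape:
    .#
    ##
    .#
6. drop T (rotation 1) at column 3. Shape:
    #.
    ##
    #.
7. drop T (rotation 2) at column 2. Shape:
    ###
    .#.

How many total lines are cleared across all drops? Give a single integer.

Answer: 0

Derivation:
Drop 1: S rot2 at col 2 lands with bottom-row=0; cleared 0 line(s) (total 0); column heights now [0 0 1 2 2 0], max=2
Drop 2: Z rot3 at col 2 lands with bottom-row=1; cleared 0 line(s) (total 0); column heights now [0 0 3 4 2 0], max=4
Drop 3: T rot3 at col 0 lands with bottom-row=0; cleared 0 line(s) (total 0); column heights now [2 3 3 4 2 0], max=4
Drop 4: J rot1 at col 2 lands with bottom-row=3; cleared 0 line(s) (total 0); column heights now [2 3 6 6 2 0], max=6
Drop 5: T rot3 at col 1 lands with bottom-row=6; cleared 0 line(s) (total 0); column heights now [2 8 9 6 2 0], max=9
Drop 6: T rot1 at col 3 lands with bottom-row=6; cleared 0 line(s) (total 0); column heights now [2 8 9 9 8 0], max=9
Drop 7: T rot2 at col 2 lands with bottom-row=9; cleared 0 line(s) (total 0); column heights now [2 8 11 11 11 0], max=11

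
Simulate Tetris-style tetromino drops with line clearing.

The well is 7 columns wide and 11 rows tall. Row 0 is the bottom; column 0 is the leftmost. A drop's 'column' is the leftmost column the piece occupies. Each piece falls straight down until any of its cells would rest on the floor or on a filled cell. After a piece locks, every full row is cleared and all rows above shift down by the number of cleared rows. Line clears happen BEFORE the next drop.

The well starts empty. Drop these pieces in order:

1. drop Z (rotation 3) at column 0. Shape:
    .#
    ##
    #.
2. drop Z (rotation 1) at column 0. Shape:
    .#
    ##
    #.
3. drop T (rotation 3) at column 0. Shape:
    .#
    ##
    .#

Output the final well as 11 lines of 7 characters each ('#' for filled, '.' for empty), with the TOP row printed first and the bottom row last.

Answer: .......
.......
.......
.#.....
##.....
.#.....
.#.....
##.....
##.....
##.....
#......

Derivation:
Drop 1: Z rot3 at col 0 lands with bottom-row=0; cleared 0 line(s) (total 0); column heights now [2 3 0 0 0 0 0], max=3
Drop 2: Z rot1 at col 0 lands with bottom-row=2; cleared 0 line(s) (total 0); column heights now [4 5 0 0 0 0 0], max=5
Drop 3: T rot3 at col 0 lands with bottom-row=5; cleared 0 line(s) (total 0); column heights now [7 8 0 0 0 0 0], max=8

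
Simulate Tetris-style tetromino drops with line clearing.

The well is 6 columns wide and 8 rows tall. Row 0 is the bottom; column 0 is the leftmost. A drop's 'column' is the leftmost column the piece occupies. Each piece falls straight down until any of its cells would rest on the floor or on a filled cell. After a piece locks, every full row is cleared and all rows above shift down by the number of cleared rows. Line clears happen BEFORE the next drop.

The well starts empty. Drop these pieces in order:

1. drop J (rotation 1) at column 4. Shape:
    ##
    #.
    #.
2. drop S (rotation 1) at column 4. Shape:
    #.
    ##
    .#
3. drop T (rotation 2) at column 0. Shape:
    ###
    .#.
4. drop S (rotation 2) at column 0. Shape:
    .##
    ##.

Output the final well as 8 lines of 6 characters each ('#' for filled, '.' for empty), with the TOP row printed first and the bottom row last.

Drop 1: J rot1 at col 4 lands with bottom-row=0; cleared 0 line(s) (total 0); column heights now [0 0 0 0 3 3], max=3
Drop 2: S rot1 at col 4 lands with bottom-row=3; cleared 0 line(s) (total 0); column heights now [0 0 0 0 6 5], max=6
Drop 3: T rot2 at col 0 lands with bottom-row=0; cleared 0 line(s) (total 0); column heights now [2 2 2 0 6 5], max=6
Drop 4: S rot2 at col 0 lands with bottom-row=2; cleared 0 line(s) (total 0); column heights now [3 4 4 0 6 5], max=6

Answer: ......
......
....#.
....##
.##..#
##..##
###.#.
.#..#.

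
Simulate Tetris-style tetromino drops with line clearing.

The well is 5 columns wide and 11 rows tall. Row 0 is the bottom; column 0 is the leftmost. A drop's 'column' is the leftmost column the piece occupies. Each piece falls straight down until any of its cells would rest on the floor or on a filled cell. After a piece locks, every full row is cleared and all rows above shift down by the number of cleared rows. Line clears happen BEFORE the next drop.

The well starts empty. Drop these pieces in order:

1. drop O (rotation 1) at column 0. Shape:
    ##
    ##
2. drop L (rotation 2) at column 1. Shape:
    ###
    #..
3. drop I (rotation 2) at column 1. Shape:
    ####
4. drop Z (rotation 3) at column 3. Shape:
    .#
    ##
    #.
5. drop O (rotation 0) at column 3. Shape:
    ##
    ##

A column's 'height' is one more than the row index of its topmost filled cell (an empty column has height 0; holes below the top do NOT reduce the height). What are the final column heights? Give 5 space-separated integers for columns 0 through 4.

Drop 1: O rot1 at col 0 lands with bottom-row=0; cleared 0 line(s) (total 0); column heights now [2 2 0 0 0], max=2
Drop 2: L rot2 at col 1 lands with bottom-row=2; cleared 0 line(s) (total 0); column heights now [2 4 4 4 0], max=4
Drop 3: I rot2 at col 1 lands with bottom-row=4; cleared 0 line(s) (total 0); column heights now [2 5 5 5 5], max=5
Drop 4: Z rot3 at col 3 lands with bottom-row=5; cleared 0 line(s) (total 0); column heights now [2 5 5 7 8], max=8
Drop 5: O rot0 at col 3 lands with bottom-row=8; cleared 0 line(s) (total 0); column heights now [2 5 5 10 10], max=10

Answer: 2 5 5 10 10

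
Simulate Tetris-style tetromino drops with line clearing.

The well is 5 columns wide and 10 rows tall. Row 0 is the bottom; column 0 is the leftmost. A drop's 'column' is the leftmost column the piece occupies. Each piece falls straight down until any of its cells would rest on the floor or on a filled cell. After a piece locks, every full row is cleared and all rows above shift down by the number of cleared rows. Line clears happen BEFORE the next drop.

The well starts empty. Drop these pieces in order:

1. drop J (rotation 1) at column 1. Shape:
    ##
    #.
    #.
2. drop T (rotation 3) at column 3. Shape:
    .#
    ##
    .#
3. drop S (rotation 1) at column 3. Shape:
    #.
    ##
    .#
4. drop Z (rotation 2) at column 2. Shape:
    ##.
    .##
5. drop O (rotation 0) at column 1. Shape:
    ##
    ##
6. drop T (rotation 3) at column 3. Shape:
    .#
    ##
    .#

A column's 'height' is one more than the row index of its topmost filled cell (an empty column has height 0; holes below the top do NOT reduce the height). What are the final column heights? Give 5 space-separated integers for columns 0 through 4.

Drop 1: J rot1 at col 1 lands with bottom-row=0; cleared 0 line(s) (total 0); column heights now [0 3 3 0 0], max=3
Drop 2: T rot3 at col 3 lands with bottom-row=0; cleared 0 line(s) (total 0); column heights now [0 3 3 2 3], max=3
Drop 3: S rot1 at col 3 lands with bottom-row=3; cleared 0 line(s) (total 0); column heights now [0 3 3 6 5], max=6
Drop 4: Z rot2 at col 2 lands with bottom-row=6; cleared 0 line(s) (total 0); column heights now [0 3 8 8 7], max=8
Drop 5: O rot0 at col 1 lands with bottom-row=8; cleared 0 line(s) (total 0); column heights now [0 10 10 8 7], max=10
Drop 6: T rot3 at col 3 lands with bottom-row=7; cleared 0 line(s) (total 0); column heights now [0 10 10 9 10], max=10

Answer: 0 10 10 9 10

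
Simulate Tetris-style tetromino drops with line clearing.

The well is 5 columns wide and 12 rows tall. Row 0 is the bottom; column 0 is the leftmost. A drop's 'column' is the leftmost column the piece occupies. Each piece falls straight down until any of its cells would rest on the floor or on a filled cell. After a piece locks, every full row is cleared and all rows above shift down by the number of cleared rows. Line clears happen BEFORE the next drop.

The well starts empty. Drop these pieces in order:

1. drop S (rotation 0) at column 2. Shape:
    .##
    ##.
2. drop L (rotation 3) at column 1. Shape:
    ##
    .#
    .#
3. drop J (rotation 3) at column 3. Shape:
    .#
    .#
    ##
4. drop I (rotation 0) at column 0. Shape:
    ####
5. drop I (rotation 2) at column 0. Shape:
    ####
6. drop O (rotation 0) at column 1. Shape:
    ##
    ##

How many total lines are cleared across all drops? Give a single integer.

Answer: 1

Derivation:
Drop 1: S rot0 at col 2 lands with bottom-row=0; cleared 0 line(s) (total 0); column heights now [0 0 1 2 2], max=2
Drop 2: L rot3 at col 1 lands with bottom-row=1; cleared 0 line(s) (total 0); column heights now [0 4 4 2 2], max=4
Drop 3: J rot3 at col 3 lands with bottom-row=2; cleared 0 line(s) (total 0); column heights now [0 4 4 3 5], max=5
Drop 4: I rot0 at col 0 lands with bottom-row=4; cleared 1 line(s) (total 1); column heights now [0 4 4 3 4], max=4
Drop 5: I rot2 at col 0 lands with bottom-row=4; cleared 0 line(s) (total 1); column heights now [5 5 5 5 4], max=5
Drop 6: O rot0 at col 1 lands with bottom-row=5; cleared 0 line(s) (total 1); column heights now [5 7 7 5 4], max=7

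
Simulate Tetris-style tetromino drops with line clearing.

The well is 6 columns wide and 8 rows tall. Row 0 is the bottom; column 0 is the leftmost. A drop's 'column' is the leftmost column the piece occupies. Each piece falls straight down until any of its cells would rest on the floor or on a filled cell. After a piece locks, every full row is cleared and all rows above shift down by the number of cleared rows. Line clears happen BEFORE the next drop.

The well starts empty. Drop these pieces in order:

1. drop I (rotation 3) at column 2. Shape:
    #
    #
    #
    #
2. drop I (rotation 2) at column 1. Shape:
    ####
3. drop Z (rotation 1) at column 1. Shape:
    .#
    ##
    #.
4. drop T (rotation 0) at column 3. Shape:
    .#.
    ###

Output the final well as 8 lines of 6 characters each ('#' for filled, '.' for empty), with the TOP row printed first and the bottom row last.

Answer: ..#...
.##.#.
.#.###
.####.
..#...
..#...
..#...
..#...

Derivation:
Drop 1: I rot3 at col 2 lands with bottom-row=0; cleared 0 line(s) (total 0); column heights now [0 0 4 0 0 0], max=4
Drop 2: I rot2 at col 1 lands with bottom-row=4; cleared 0 line(s) (total 0); column heights now [0 5 5 5 5 0], max=5
Drop 3: Z rot1 at col 1 lands with bottom-row=5; cleared 0 line(s) (total 0); column heights now [0 7 8 5 5 0], max=8
Drop 4: T rot0 at col 3 lands with bottom-row=5; cleared 0 line(s) (total 0); column heights now [0 7 8 6 7 6], max=8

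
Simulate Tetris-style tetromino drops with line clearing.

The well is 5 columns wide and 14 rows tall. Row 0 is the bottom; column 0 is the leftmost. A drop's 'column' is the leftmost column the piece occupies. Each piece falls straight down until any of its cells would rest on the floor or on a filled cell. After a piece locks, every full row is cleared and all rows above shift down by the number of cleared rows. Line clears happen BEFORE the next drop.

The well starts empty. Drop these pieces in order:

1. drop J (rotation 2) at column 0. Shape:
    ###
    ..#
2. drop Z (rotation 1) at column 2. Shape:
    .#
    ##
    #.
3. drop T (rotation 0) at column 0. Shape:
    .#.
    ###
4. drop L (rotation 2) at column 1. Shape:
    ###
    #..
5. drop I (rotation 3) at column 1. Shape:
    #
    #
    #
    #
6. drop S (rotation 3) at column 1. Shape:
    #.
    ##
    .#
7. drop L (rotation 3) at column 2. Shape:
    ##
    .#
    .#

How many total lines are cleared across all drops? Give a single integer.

Answer: 0

Derivation:
Drop 1: J rot2 at col 0 lands with bottom-row=0; cleared 0 line(s) (total 0); column heights now [2 2 2 0 0], max=2
Drop 2: Z rot1 at col 2 lands with bottom-row=2; cleared 0 line(s) (total 0); column heights now [2 2 4 5 0], max=5
Drop 3: T rot0 at col 0 lands with bottom-row=4; cleared 0 line(s) (total 0); column heights now [5 6 5 5 0], max=6
Drop 4: L rot2 at col 1 lands with bottom-row=6; cleared 0 line(s) (total 0); column heights now [5 8 8 8 0], max=8
Drop 5: I rot3 at col 1 lands with bottom-row=8; cleared 0 line(s) (total 0); column heights now [5 12 8 8 0], max=12
Drop 6: S rot3 at col 1 lands with bottom-row=11; cleared 0 line(s) (total 0); column heights now [5 14 13 8 0], max=14
Drop 7: L rot3 at col 2 lands with bottom-row=11; cleared 0 line(s) (total 0); column heights now [5 14 14 14 0], max=14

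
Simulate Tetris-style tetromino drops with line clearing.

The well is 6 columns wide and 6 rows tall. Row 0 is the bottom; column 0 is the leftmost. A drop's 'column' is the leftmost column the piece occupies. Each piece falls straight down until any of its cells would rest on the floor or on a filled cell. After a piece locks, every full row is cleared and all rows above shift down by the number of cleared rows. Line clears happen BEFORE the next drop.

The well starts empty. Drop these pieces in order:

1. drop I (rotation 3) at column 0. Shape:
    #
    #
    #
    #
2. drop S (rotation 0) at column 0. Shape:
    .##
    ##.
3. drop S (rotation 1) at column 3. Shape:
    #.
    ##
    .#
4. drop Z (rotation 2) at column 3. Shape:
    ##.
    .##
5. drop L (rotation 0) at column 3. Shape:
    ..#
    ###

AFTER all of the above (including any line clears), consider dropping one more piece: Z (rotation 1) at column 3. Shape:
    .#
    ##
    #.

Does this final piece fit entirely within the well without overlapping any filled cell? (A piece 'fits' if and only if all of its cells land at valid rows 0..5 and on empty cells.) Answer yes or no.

Answer: no

Derivation:
Drop 1: I rot3 at col 0 lands with bottom-row=0; cleared 0 line(s) (total 0); column heights now [4 0 0 0 0 0], max=4
Drop 2: S rot0 at col 0 lands with bottom-row=4; cleared 0 line(s) (total 0); column heights now [5 6 6 0 0 0], max=6
Drop 3: S rot1 at col 3 lands with bottom-row=0; cleared 0 line(s) (total 0); column heights now [5 6 6 3 2 0], max=6
Drop 4: Z rot2 at col 3 lands with bottom-row=2; cleared 0 line(s) (total 0); column heights now [5 6 6 4 4 3], max=6
Drop 5: L rot0 at col 3 lands with bottom-row=4; cleared 0 line(s) (total 0); column heights now [5 6 6 5 5 6], max=6
Test piece Z rot1 at col 3 (width 2): heights before test = [5 6 6 5 5 6]; fits = False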